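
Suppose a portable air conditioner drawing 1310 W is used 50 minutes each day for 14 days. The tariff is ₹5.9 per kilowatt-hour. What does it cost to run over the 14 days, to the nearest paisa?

Runtime = 50 min × 14 = 700 min = 11.666666… h
Energy = 1.31 kW × 11.666666… h = 15.283333… kWh
Cost = 15.283333… kWh × ₹5.9/kWh = ₹90.17

₹90.17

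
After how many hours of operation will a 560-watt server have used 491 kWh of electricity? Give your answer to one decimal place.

Hours = 491 kWh ÷ 0.56 kW = 876.8 h

876.8 h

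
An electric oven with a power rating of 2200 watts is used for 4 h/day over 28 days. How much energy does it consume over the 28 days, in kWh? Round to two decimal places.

Runtime = 4 h/day × 28 days = 112 h
Energy = 2.2 kW × 112 h = 246.4 kWh

246.40 kWh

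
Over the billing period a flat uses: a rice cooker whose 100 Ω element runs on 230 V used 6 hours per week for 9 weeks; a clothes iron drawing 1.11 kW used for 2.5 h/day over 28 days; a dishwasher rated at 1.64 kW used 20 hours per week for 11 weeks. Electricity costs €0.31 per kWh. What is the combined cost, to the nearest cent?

€144.79

rice cooker: Power = V²/R = 230²/100 = 529 W = 0.529 kW
rice cooker: Runtime = 6 h/week × 9 weeks = 54 h
rice cooker: 0.529 kW × 54 h = 28.566 kWh
clothes iron: Runtime = 2.5 h/day × 28 days = 70 h
clothes iron: 1.11 kW × 70 h = 77.7 kWh
dishwasher: Runtime = 20 h/week × 11 weeks = 220 h
dishwasher: 1.64 kW × 220 h = 360.8 kWh
Total energy = 467.066 kWh
Cost = 467.066 × €0.31 = €144.79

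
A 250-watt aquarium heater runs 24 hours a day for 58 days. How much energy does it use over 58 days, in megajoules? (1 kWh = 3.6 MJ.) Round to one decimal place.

1252.8 MJ

Runtime = 24 h × 58 = 1392 h
Energy = 0.25 kW × 1392 h = 348 kWh
= 348 × 3.6 MJ = 1252.8 MJ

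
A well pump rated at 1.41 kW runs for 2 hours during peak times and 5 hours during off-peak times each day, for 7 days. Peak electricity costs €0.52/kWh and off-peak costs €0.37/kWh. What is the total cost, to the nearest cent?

€28.52

Peak energy = 1.41 kW × 2 h × 7 = 19.74 kWh
Off-peak energy = 1.41 kW × 5 h × 7 = 49.35 kWh
Cost = 19.74 × €0.52 + 49.35 × €0.37 = €10.2648 + €18.2595 = €28.52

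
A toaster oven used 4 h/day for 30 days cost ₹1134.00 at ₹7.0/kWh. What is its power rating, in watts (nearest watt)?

1350 W

Energy = ₹1134.00 ÷ ₹7.0/kWh = 162 kWh
Runtime = 4 h/day × 30 days = 120 h
Power = 162 kWh ÷ 120 h = 1.35 kW = 1350 W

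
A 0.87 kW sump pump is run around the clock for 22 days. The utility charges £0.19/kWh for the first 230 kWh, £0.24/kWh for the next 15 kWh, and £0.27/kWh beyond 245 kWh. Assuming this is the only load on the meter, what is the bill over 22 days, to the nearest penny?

£105.18

Runtime = 24 h × 22 = 528 h
Energy = 0.87 kW × 528 h = 459.36 kWh
Tier 1 (0–230 kWh): 230 × £0.19 = £43.7
Tier 2 (230–245 kWh): 15 × £0.24 = £3.6
Above 245 kWh: 214.36 × £0.27 = £57.8772
Bill = £105.18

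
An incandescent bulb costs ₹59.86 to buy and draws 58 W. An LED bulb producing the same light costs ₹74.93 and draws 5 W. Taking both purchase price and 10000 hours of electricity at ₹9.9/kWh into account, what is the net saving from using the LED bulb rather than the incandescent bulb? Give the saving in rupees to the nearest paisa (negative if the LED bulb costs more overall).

incandescent bulb: ₹59.86 + (58/1000) kW × 10000 h × ₹9.9 = ₹59.86 + ₹5742 = ₹5801.86
LED bulb: ₹74.93 + (5/1000) kW × 10000 h × ₹9.9 = ₹74.93 + ₹495 = ₹569.93
Saving = ₹5801.86 − ₹569.93 = ₹5231.93

₹5231.93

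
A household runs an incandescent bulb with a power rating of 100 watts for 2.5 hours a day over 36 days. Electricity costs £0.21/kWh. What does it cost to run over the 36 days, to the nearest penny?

Runtime = 2.5 h/day × 36 days = 90 h
Energy = 0.1 kW × 90 h = 9 kWh
Cost = 9 kWh × £0.21/kWh = £1.89

£1.89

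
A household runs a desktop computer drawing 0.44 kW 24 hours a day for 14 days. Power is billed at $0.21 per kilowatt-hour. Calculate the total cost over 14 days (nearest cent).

$31.05

Runtime = 24 h × 14 = 336 h
Energy = 0.44 kW × 336 h = 147.84 kWh
Cost = 147.84 kWh × $0.21/kWh = $31.05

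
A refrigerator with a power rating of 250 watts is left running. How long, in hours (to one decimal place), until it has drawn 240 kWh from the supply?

Hours = 240 kWh ÷ 0.25 kW = 960.0 h

960.0 h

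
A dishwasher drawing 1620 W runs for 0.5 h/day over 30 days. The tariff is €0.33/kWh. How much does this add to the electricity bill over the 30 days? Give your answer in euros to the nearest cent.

Runtime = 0.5 h/day × 30 days = 15 h
Energy = 1.62 kW × 15 h = 24.3 kWh
Cost = 24.3 kWh × €0.33/kWh = €8.02

€8.02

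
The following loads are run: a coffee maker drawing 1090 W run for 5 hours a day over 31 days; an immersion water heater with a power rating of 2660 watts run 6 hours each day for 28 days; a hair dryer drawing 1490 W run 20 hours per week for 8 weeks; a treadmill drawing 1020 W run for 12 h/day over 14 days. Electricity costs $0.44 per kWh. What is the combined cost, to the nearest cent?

coffee maker: Runtime = 5 h/day × 31 days = 155 h
coffee maker: 1.09 kW × 155 h = 168.95 kWh
immersion water heater: Runtime = 6 h/day × 28 days = 168 h
immersion water heater: 2.66 kW × 168 h = 446.88 kWh
hair dryer: Runtime = 20 h/week × 8 weeks = 160 h
hair dryer: 1.49 kW × 160 h = 238.4 kWh
treadmill: Runtime = 12 h/day × 14 days = 168 h
treadmill: 1.02 kW × 168 h = 171.36 kWh
Total energy = 1025.59 kWh
Cost = 1025.59 × $0.44 = $451.26

$451.26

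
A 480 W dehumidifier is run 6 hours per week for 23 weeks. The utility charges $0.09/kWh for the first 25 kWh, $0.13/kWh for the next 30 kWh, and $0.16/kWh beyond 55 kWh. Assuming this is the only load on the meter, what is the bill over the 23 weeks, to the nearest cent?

$7.95

Runtime = 6 h/week × 23 weeks = 138 h
Energy = 0.48 kW × 138 h = 66.24 kWh
Tier 1 (0–25 kWh): 25 × $0.09 = $2.25
Tier 2 (25–55 kWh): 30 × $0.13 = $3.9
Above 55 kWh: 11.24 × $0.16 = $1.7984
Bill = $7.95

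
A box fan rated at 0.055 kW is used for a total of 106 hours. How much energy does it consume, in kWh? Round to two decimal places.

Energy = 0.055 kW × 106 h = 5.83 kWh

5.83 kWh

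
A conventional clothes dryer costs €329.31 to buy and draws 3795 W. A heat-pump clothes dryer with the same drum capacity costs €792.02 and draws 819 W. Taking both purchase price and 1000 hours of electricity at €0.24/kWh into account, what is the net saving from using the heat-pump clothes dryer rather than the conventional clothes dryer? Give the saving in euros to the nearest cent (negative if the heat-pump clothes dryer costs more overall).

conventional clothes dryer: €329.31 + (3795/1000) kW × 1000 h × €0.24 = €329.31 + €910.8 = €1240.11
heat-pump clothes dryer: €792.02 + (819/1000) kW × 1000 h × €0.24 = €792.02 + €196.56 = €988.58
Saving = €1240.11 − €988.58 = €251.53

€251.53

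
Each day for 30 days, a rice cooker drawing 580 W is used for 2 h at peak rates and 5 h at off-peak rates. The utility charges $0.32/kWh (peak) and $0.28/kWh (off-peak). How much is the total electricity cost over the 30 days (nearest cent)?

Peak energy = 0.58 kW × 2 h × 30 = 34.8 kWh
Off-peak energy = 0.58 kW × 5 h × 30 = 87 kWh
Cost = 34.8 × $0.32 + 87 × $0.28 = $11.136 + $24.36 = $35.50

$35.50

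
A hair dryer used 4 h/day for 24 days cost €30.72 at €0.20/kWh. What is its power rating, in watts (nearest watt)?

Energy = €30.72 ÷ €0.20/kWh = 153.6 kWh
Runtime = 4 h/day × 24 days = 96 h
Power = 153.6 kWh ÷ 96 h = 1.6 kW = 1600 W

1600 W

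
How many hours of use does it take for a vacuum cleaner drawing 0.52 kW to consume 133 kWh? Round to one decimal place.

255.8 h

Hours = 133 kWh ÷ 0.52 kW = 255.8 h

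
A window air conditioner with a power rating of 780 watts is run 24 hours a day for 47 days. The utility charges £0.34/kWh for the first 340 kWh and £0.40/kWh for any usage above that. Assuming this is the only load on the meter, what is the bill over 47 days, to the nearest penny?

Runtime = 24 h × 47 = 1128 h
Energy = 0.78 kW × 1128 h = 879.84 kWh
Tier 1 (0–340 kWh): 340 × £0.34 = £115.6
Above 340 kWh: 539.84 × £0.40 = £215.936
Bill = £331.54

£331.54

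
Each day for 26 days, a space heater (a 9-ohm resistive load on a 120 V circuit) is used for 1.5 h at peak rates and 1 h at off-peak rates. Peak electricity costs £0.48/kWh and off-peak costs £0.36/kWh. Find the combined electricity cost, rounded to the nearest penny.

Power = V²/R = 120²/9 = 1600 W = 1.6 kW
Peak energy = 1.6 kW × 1.5 h × 26 = 62.4 kWh
Off-peak energy = 1.6 kW × 1 h × 26 = 41.6 kWh
Cost = 62.4 × £0.48 + 41.6 × £0.36 = £29.952 + £14.976 = £44.93

£44.93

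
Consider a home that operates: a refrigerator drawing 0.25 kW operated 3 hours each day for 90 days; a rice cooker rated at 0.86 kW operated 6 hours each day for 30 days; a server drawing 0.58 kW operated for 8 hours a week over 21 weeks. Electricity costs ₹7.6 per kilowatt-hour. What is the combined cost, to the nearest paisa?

₹2430.02

refrigerator: Runtime = 3 h/day × 90 days = 270 h
refrigerator: 0.25 kW × 270 h = 67.5 kWh
rice cooker: Runtime = 6 h/day × 30 days = 180 h
rice cooker: 0.86 kW × 180 h = 154.8 kWh
server: Runtime = 8 h/week × 21 weeks = 168 h
server: 0.58 kW × 168 h = 97.44 kWh
Total energy = 319.74 kWh
Cost = 319.74 × ₹7.6 = ₹2430.02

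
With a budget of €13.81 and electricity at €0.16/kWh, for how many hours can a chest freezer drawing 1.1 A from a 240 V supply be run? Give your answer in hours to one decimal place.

Power = 1.1 A × 240 V = 264 W = 0.264 kW
Energy available = €13.81 ÷ €0.16/kWh = 86.3125 kWh
Hours = 86.3125 kWh ÷ 0.264 kW = 326.9 h

326.9 h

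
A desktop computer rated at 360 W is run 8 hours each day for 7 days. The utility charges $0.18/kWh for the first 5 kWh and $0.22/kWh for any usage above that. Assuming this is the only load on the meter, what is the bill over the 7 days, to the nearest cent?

$4.24

Runtime = 8 h/day × 7 days = 56 h
Energy = 0.36 kW × 56 h = 20.16 kWh
Tier 1 (0–5 kWh): 5 × $0.18 = $0.9
Above 5 kWh: 15.16 × $0.22 = $3.3352
Bill = $4.24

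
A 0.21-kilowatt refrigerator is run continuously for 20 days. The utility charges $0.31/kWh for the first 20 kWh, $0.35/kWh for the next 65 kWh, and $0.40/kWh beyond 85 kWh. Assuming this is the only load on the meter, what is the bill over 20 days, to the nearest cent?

Runtime = 24 h × 20 = 480 h
Energy = 0.21 kW × 480 h = 100.8 kWh
Tier 1 (0–20 kWh): 20 × $0.31 = $6.2
Tier 2 (20–85 kWh): 65 × $0.35 = $22.75
Above 85 kWh: 15.8 × $0.40 = $6.32
Bill = $35.27

$35.27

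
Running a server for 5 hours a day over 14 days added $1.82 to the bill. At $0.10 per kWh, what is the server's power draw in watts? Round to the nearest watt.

260 W

Energy = $1.82 ÷ $0.10/kWh = 18.2 kWh
Runtime = 5 h/day × 14 days = 70 h
Power = 18.2 kWh ÷ 70 h = 0.26 kW = 260 W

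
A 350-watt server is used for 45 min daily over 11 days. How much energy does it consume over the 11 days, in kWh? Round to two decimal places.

Runtime = 45 min × 11 = 495 min = 8.25 h
Energy = 0.35 kW × 8.25 h = 2.8875 kWh ≈ 2.89 kWh

2.89 kWh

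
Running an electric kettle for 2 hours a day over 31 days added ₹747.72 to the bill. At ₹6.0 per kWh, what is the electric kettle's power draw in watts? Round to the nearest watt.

2010 W

Energy = ₹747.72 ÷ ₹6.0/kWh = 124.62 kWh
Runtime = 2 h/day × 31 days = 62 h
Power = 124.62 kWh ÷ 62 h = 2.01 kW = 2010 W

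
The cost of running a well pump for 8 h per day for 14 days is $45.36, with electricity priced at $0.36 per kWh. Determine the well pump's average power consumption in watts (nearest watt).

Energy = $45.36 ÷ $0.36/kWh = 126 kWh
Runtime = 8 h/day × 14 days = 112 h
Power = 126 kWh ÷ 112 h = 1.125 kW = 1125 W

1125 W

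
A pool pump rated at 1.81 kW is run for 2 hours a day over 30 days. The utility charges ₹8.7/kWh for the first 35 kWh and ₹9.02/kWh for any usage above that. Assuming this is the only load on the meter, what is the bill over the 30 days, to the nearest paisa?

₹968.37

Runtime = 2 h/day × 30 days = 60 h
Energy = 1.81 kW × 60 h = 108.6 kWh
Tier 1 (0–35 kWh): 35 × ₹8.7 = ₹304.5
Above 35 kWh: 73.6 × ₹9.02 = ₹663.872
Bill = ₹968.37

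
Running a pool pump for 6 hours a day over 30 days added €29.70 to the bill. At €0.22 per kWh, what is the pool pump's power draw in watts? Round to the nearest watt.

Energy = €29.70 ÷ €0.22/kWh = 135 kWh
Runtime = 6 h/day × 30 days = 180 h
Power = 135 kWh ÷ 180 h = 0.75 kW = 750 W

750 W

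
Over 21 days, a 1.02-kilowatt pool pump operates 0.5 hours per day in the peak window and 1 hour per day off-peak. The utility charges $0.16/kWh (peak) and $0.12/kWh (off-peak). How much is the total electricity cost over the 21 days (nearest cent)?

Peak energy = 1.02 kW × 0.5 h × 21 = 10.71 kWh
Off-peak energy = 1.02 kW × 1 h × 21 = 21.42 kWh
Cost = 10.71 × $0.16 + 21.42 × $0.12 = $1.7136 + $2.5704 = $4.28

$4.28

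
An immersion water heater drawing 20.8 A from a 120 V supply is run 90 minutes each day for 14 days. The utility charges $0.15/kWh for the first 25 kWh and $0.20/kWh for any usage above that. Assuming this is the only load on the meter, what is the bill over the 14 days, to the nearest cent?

Power = 20.8 A × 120 V = 2496 W = 2.496 kW
Runtime = 90 min × 14 = 1260 min = 21 h
Energy = 2.496 kW × 21 h = 52.416 kWh
Tier 1 (0–25 kWh): 25 × $0.15 = $3.75
Above 25 kWh: 27.416 × $0.20 = $5.4832
Bill = $9.23

$9.23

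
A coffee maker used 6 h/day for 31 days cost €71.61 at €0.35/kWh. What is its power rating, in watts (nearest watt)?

1100 W

Energy = €71.61 ÷ €0.35/kWh = 204.6 kWh
Runtime = 6 h/day × 31 days = 186 h
Power = 204.6 kWh ÷ 186 h = 1.1 kW = 1100 W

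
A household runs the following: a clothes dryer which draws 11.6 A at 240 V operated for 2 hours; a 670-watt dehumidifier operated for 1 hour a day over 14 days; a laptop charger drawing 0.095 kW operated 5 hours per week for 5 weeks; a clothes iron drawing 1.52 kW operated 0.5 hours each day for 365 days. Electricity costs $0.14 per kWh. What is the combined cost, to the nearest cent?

$41.26

clothes dryer: Power = 11.6 A × 240 V = 2784 W = 2.784 kW
clothes dryer: 2.784 kW × 2 h = 5.568 kWh
dehumidifier: Runtime = 1 h/day × 14 days = 14 h
dehumidifier: 0.67 kW × 14 h = 9.38 kWh
laptop charger: Runtime = 5 h/week × 5 weeks = 25 h
laptop charger: 0.095 kW × 25 h = 2.375 kWh
clothes iron: Runtime = 0.5 h/day × 365 days = 182.5 h
clothes iron: 1.52 kW × 182.5 h = 277.4 kWh
Total energy = 294.723 kWh
Cost = 294.723 × $0.14 = $41.26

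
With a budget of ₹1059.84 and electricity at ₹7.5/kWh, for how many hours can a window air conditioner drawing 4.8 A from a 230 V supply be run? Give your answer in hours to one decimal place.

128.0 h

Power = 4.8 A × 230 V = 1104 W = 1.104 kW
Energy available = ₹1059.84 ÷ ₹7.5/kWh = 141.312 kWh
Hours = 141.312 kWh ÷ 1.104 kW = 128.0 h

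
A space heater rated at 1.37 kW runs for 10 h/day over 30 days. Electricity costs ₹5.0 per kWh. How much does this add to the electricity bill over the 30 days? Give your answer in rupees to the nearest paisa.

Runtime = 10 h/day × 30 days = 300 h
Energy = 1.37 kW × 300 h = 411 kWh
Cost = 411 kWh × ₹5.0/kWh = ₹2055.00

₹2055.00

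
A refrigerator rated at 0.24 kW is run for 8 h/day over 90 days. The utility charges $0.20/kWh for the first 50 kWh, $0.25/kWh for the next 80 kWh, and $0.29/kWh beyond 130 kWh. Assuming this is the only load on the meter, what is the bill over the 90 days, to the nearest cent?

Runtime = 8 h/day × 90 days = 720 h
Energy = 0.24 kW × 720 h = 172.8 kWh
Tier 1 (0–50 kWh): 50 × $0.20 = $10
Tier 2 (50–130 kWh): 80 × $0.25 = $20
Above 130 kWh: 42.8 × $0.29 = $12.412
Bill = $42.41

$42.41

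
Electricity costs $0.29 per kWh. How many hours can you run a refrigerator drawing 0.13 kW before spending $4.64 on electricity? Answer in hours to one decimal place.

Energy available = $4.64 ÷ $0.29/kWh = 16 kWh
Hours = 16 kWh ÷ 0.13 kW = 123.1 h

123.1 h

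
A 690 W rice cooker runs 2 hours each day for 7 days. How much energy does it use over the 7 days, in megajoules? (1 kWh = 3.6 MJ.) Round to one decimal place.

34.8 MJ

Runtime = 2 h/day × 7 days = 14 h
Energy = 0.69 kW × 14 h = 9.66 kWh
= 9.66 × 3.6 MJ = 34.8 MJ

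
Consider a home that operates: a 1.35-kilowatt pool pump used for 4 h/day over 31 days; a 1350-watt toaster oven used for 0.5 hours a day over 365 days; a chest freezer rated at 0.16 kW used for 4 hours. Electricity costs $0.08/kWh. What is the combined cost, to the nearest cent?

pool pump: Runtime = 4 h/day × 31 days = 124 h
pool pump: 1.35 kW × 124 h = 167.4 kWh
toaster oven: Runtime = 0.5 h/day × 365 days = 182.5 h
toaster oven: 1.35 kW × 182.5 h = 246.375 kWh
chest freezer: 0.16 kW × 4 h = 0.64 kWh
Total energy = 414.415 kWh
Cost = 414.415 × $0.08 = $33.15

$33.15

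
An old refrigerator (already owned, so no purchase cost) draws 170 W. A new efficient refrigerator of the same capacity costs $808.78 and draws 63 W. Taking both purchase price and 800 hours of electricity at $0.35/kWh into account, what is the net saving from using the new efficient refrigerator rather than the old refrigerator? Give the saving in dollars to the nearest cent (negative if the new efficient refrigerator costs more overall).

old refrigerator: $0.00 + (170/1000) kW × 800 h × $0.35 = $0.00 + $47.6 = $47.6
new efficient refrigerator: $808.78 + (63/1000) kW × 800 h × $0.35 = $808.78 + $17.64 = $826.42
Saving = $47.6 − $826.42 = −$778.82

-$778.82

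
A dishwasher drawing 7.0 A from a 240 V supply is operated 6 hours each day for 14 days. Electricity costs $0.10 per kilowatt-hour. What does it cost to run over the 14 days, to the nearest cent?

Power = 7.0 A × 240 V = 1680 W = 1.68 kW
Runtime = 6 h/day × 14 days = 84 h
Energy = 1.68 kW × 84 h = 141.12 kWh
Cost = 141.12 kWh × $0.10/kWh = $14.11

$14.11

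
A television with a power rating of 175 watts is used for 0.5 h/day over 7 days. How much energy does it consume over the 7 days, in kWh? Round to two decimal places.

0.61 kWh

Runtime = 0.5 h/day × 7 days = 3.5 h
Energy = 0.175 kW × 3.5 h = 0.6125 kWh ≈ 0.61 kWh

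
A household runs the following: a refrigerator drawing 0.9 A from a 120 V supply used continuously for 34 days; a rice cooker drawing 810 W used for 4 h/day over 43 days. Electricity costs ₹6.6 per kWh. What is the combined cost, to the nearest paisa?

refrigerator: Power = 0.9 A × 120 V = 108 W = 0.108 kW
refrigerator: Runtime = 24 h × 34 = 816 h
refrigerator: 0.108 kW × 816 h = 88.128 kWh
rice cooker: Runtime = 4 h/day × 43 days = 172 h
rice cooker: 0.81 kW × 172 h = 139.32 kWh
Total energy = 227.448 kWh
Cost = 227.448 × ₹6.6 = ₹1501.16

₹1501.16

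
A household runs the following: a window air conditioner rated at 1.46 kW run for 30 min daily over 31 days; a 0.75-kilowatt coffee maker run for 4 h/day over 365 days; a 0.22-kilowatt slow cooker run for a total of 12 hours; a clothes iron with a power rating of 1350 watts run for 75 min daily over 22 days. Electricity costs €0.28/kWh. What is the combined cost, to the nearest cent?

€324.07

window air conditioner: Runtime = 30 min × 31 = 930 min = 15.5 h
window air conditioner: 1.46 kW × 15.5 h = 22.63 kWh
coffee maker: Runtime = 4 h/day × 365 days = 1460 h
coffee maker: 0.75 kW × 1460 h = 1095 kWh
slow cooker: 0.22 kW × 12 h = 2.64 kWh
clothes iron: Runtime = 75 min × 22 = 1650 min = 27.5 h
clothes iron: 1.35 kW × 27.5 h = 37.125 kWh
Total energy = 1157.395 kWh
Cost = 1157.395 × €0.28 = €324.07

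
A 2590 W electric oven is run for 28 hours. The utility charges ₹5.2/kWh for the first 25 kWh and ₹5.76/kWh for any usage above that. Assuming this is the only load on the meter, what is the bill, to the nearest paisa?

₹403.72

Energy = 2.59 kW × 28 h = 72.52 kWh
Tier 1 (0–25 kWh): 25 × ₹5.2 = ₹130
Above 25 kWh: 47.52 × ₹5.76 = ₹273.7152
Bill = ₹403.72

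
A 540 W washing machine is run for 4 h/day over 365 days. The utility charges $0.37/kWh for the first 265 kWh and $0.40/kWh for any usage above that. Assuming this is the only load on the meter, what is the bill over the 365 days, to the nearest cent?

Runtime = 4 h/day × 365 days = 1460 h
Energy = 0.54 kW × 1460 h = 788.4 kWh
Tier 1 (0–265 kWh): 265 × $0.37 = $98.05
Above 265 kWh: 523.4 × $0.40 = $209.36
Bill = $307.41

$307.41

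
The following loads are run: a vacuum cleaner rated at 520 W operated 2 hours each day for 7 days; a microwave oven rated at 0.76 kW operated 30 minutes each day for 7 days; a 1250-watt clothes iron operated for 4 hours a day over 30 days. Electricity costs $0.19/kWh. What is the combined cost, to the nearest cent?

vacuum cleaner: Runtime = 2 h/day × 7 days = 14 h
vacuum cleaner: 0.52 kW × 14 h = 7.28 kWh
microwave oven: Runtime = 30 min × 7 = 210 min = 3.5 h
microwave oven: 0.76 kW × 3.5 h = 2.66 kWh
clothes iron: Runtime = 4 h/day × 30 days = 120 h
clothes iron: 1.25 kW × 120 h = 150 kWh
Total energy = 159.94 kWh
Cost = 159.94 × $0.19 = $30.39

$30.39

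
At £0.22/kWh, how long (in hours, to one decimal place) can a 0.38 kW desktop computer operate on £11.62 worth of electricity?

Energy available = £11.62 ÷ £0.22/kWh = 52.8182 kWh
Hours = 52.8182 kWh ÷ 0.38 kW = 139.0 h

139.0 h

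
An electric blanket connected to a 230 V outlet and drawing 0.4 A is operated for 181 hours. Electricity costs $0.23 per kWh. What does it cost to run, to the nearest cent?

$3.83

Power = 0.4 A × 230 V = 92 W = 0.092 kW
Energy = 0.092 kW × 181 h = 16.652 kWh
Cost = 16.652 kWh × $0.23/kWh = $3.83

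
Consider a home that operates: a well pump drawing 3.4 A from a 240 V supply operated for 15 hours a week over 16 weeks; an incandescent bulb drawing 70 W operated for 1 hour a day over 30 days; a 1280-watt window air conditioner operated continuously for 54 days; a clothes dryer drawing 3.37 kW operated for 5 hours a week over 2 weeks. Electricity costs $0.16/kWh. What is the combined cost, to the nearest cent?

$302.48

well pump: Power = 3.4 A × 240 V = 816 W = 0.816 kW
well pump: Runtime = 15 h/week × 16 weeks = 240 h
well pump: 0.816 kW × 240 h = 195.84 kWh
incandescent bulb: Runtime = 1 h/day × 30 days = 30 h
incandescent bulb: 0.07 kW × 30 h = 2.1 kWh
window air conditioner: Runtime = 24 h × 54 = 1296 h
window air conditioner: 1.28 kW × 1296 h = 1658.88 kWh
clothes dryer: Runtime = 5 h/week × 2 weeks = 10 h
clothes dryer: 3.37 kW × 10 h = 33.7 kWh
Total energy = 1890.52 kWh
Cost = 1890.52 × $0.16 = $302.48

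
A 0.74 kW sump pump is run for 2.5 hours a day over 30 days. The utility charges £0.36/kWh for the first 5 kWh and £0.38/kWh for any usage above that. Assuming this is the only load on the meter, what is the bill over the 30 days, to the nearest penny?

Runtime = 2.5 h/day × 30 days = 75 h
Energy = 0.74 kW × 75 h = 55.5 kWh
Tier 1 (0–5 kWh): 5 × £0.36 = £1.8
Above 5 kWh: 50.5 × £0.38 = £19.19
Bill = £20.99

£20.99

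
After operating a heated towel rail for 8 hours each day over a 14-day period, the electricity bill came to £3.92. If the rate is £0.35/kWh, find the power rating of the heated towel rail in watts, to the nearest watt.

100 W

Energy = £3.92 ÷ £0.35/kWh = 11.2 kWh
Runtime = 8 h/day × 14 days = 112 h
Power = 11.2 kWh ÷ 112 h = 0.1 kW = 100 W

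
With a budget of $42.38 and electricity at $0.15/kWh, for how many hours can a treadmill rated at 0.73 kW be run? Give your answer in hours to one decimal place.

387.0 h

Energy available = $42.38 ÷ $0.15/kWh = 282.5333 kWh
Hours = 282.5333 kWh ÷ 0.73 kW = 387.0 h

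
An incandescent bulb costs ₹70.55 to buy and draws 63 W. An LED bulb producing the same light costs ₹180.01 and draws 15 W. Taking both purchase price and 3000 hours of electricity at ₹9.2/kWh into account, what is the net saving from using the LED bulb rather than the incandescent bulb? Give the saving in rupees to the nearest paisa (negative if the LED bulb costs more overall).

₹1215.34

incandescent bulb: ₹70.55 + (63/1000) kW × 3000 h × ₹9.2 = ₹70.55 + ₹1738.8 = ₹1809.35
LED bulb: ₹180.01 + (15/1000) kW × 3000 h × ₹9.2 = ₹180.01 + ₹414 = ₹594.01
Saving = ₹1809.35 − ₹594.01 = ₹1215.34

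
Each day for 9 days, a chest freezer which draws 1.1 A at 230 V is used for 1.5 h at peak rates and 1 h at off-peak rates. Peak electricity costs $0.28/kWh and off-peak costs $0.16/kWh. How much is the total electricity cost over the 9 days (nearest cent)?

$1.32

Power = 1.1 A × 230 V = 253 W = 0.253 kW
Peak energy = 0.253 kW × 1.5 h × 9 = 3.4155 kWh
Off-peak energy = 0.253 kW × 1 h × 9 = 2.277 kWh
Cost = 3.4155 × $0.28 + 2.277 × $0.16 = $0.95634 + $0.36432 = $1.32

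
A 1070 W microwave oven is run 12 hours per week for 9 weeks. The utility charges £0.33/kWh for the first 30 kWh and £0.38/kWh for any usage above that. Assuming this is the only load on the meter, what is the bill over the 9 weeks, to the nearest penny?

Runtime = 12 h/week × 9 weeks = 108 h
Energy = 1.07 kW × 108 h = 115.56 kWh
Tier 1 (0–30 kWh): 30 × £0.33 = £9.9
Above 30 kWh: 85.56 × £0.38 = £32.5128
Bill = £42.41

£42.41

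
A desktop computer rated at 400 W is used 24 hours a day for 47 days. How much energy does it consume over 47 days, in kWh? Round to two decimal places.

Runtime = 24 h × 47 = 1128 h
Energy = 0.4 kW × 1128 h = 451.2 kWh

451.20 kWh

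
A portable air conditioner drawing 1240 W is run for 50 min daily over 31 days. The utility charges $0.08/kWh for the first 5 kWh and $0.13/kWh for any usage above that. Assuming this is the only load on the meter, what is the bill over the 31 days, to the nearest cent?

Runtime = 50 min × 31 = 1550 min = 25.833333… h
Energy = 1.24 kW × 25.833333… h = 32.033333… kWh
Tier 1 (0–5 kWh): 5 × $0.08 = $0.4
Above 5 kWh: 27.033333… × $0.13 = $3.514333…
Bill = $3.91

$3.91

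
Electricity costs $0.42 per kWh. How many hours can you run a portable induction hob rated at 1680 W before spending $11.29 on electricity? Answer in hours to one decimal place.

Energy available = $11.29 ÷ $0.42/kWh = 26.881 kWh
Hours = 26.881 kWh ÷ 1.68 kW = 16.0 h

16.0 h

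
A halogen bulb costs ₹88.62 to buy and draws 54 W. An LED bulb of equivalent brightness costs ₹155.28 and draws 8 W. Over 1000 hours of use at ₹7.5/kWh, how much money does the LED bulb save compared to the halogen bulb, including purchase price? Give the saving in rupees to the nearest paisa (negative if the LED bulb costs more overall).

₹278.34

halogen bulb: ₹88.62 + (54/1000) kW × 1000 h × ₹7.5 = ₹88.62 + ₹405 = ₹493.62
LED bulb: ₹155.28 + (8/1000) kW × 1000 h × ₹7.5 = ₹155.28 + ₹60 = ₹215.28
Saving = ₹493.62 − ₹215.28 = ₹278.34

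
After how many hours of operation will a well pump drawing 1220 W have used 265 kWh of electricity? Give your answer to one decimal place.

217.2 h

Hours = 265 kWh ÷ 1.22 kW = 217.2 h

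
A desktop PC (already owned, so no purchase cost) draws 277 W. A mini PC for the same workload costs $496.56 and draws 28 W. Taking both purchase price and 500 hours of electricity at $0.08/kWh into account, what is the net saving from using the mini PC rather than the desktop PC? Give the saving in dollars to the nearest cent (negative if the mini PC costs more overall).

desktop PC: $0.00 + (277/1000) kW × 500 h × $0.08 = $0.00 + $11.08 = $11.08
mini PC: $496.56 + (28/1000) kW × 500 h × $0.08 = $496.56 + $1.12 = $497.68
Saving = $11.08 − $497.68 = −$486.6

-$486.60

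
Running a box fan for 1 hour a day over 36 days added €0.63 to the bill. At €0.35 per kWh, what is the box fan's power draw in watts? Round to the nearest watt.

50 W

Energy = €0.63 ÷ €0.35/kWh = 1.8 kWh
Runtime = 1 h/day × 36 days = 36 h
Power = 1.8 kWh ÷ 36 h = 0.05 kW = 50 W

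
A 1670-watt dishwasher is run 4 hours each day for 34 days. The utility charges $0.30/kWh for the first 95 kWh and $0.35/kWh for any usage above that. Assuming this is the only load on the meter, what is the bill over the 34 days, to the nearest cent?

Runtime = 4 h/day × 34 days = 136 h
Energy = 1.67 kW × 136 h = 227.12 kWh
Tier 1 (0–95 kWh): 95 × $0.30 = $28.5
Above 95 kWh: 132.12 × $0.35 = $46.242
Bill = $74.74

$74.74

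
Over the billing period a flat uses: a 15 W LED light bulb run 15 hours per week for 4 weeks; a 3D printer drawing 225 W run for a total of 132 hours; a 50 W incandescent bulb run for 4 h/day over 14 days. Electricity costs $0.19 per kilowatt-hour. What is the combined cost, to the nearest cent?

$6.35

LED light bulb: Runtime = 15 h/week × 4 weeks = 60 h
LED light bulb: 0.015 kW × 60 h = 0.9 kWh
3D printer: 0.225 kW × 132 h = 29.7 kWh
incandescent bulb: Runtime = 4 h/day × 14 days = 56 h
incandescent bulb: 0.05 kW × 56 h = 2.8 kWh
Total energy = 33.4 kWh
Cost = 33.4 × $0.19 = $6.35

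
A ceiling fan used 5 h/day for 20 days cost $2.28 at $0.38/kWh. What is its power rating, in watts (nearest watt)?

60 W

Energy = $2.28 ÷ $0.38/kWh = 6 kWh
Runtime = 5 h/day × 20 days = 100 h
Power = 6 kWh ÷ 100 h = 0.06 kW = 60 W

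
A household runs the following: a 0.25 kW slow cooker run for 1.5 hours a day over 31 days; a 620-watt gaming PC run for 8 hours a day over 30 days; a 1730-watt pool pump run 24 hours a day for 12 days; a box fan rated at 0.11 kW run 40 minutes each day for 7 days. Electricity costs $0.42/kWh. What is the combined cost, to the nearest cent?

$276.85

slow cooker: Runtime = 1.5 h/day × 31 days = 46.5 h
slow cooker: 0.25 kW × 46.5 h = 11.625 kWh
gaming PC: Runtime = 8 h/day × 30 days = 240 h
gaming PC: 0.62 kW × 240 h = 148.8 kWh
pool pump: Runtime = 24 h × 12 = 288 h
pool pump: 1.73 kW × 288 h = 498.24 kWh
box fan: Runtime = 40 min × 7 = 280 min = 4.666666… h
box fan: 0.11 kW × 4.666666… h = 0.513333… kWh
Total energy = 659.178333… kWh
Cost = 659.178333… × $0.42 = $276.85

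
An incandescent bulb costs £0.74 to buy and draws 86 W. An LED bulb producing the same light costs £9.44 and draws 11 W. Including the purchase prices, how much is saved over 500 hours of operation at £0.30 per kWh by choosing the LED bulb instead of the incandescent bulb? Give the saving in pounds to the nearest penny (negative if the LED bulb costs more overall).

£2.55

incandescent bulb: £0.74 + (86/1000) kW × 500 h × £0.30 = £0.74 + £12.9 = £13.64
LED bulb: £9.44 + (11/1000) kW × 500 h × £0.30 = £9.44 + £1.65 = £11.09
Saving = £13.64 − £11.09 = £2.55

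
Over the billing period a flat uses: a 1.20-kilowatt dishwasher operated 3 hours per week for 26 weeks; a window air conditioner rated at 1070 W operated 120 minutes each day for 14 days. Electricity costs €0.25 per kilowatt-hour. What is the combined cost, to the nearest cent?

dishwasher: Runtime = 3 h/week × 26 weeks = 78 h
dishwasher: 1.2 kW × 78 h = 93.6 kWh
window air conditioner: Runtime = 120 min × 14 = 1680 min = 28 h
window air conditioner: 1.07 kW × 28 h = 29.96 kWh
Total energy = 123.56 kWh
Cost = 123.56 × €0.25 = €30.89

€30.89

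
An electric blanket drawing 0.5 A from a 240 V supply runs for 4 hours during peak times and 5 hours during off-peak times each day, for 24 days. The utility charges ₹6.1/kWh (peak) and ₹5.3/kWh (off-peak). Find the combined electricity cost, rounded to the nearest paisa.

₹146.59

Power = 0.5 A × 240 V = 120 W = 0.12 kW
Peak energy = 0.12 kW × 4 h × 24 = 11.52 kWh
Off-peak energy = 0.12 kW × 5 h × 24 = 14.4 kWh
Cost = 11.52 × ₹6.1 + 14.4 × ₹5.3 = ₹70.272 + ₹76.32 = ₹146.59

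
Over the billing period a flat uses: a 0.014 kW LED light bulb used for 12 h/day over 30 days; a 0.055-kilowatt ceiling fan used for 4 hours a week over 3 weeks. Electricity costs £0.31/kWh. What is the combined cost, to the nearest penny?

£1.77

LED light bulb: Runtime = 12 h/day × 30 days = 360 h
LED light bulb: 0.014 kW × 360 h = 5.04 kWh
ceiling fan: Runtime = 4 h/week × 3 weeks = 12 h
ceiling fan: 0.055 kW × 12 h = 0.66 kWh
Total energy = 5.7 kWh
Cost = 5.7 × £0.31 = £1.77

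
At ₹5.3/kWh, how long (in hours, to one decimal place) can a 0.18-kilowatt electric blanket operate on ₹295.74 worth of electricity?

310.0 h

Energy available = ₹295.74 ÷ ₹5.3/kWh = 55.8 kWh
Hours = 55.8 kWh ÷ 0.18 kW = 310.0 h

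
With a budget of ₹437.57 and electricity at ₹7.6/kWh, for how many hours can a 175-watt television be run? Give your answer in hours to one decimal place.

Energy available = ₹437.57 ÷ ₹7.6/kWh = 57.575 kWh
Hours = 57.575 kWh ÷ 0.175 kW = 329.0 h

329.0 h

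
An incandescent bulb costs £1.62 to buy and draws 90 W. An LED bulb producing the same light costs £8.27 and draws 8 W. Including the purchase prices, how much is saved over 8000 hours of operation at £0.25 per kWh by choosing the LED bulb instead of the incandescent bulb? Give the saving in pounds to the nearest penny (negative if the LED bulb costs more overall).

incandescent bulb: £1.62 + (90/1000) kW × 8000 h × £0.25 = £1.62 + £180 = £181.62
LED bulb: £8.27 + (8/1000) kW × 8000 h × £0.25 = £8.27 + £16 = £24.27
Saving = £181.62 − £24.27 = £157.35

£157.35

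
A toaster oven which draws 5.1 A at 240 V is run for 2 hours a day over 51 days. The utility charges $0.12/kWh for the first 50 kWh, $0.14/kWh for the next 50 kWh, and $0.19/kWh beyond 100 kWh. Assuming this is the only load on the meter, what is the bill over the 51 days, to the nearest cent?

Power = 5.1 A × 240 V = 1224 W = 1.224 kW
Runtime = 2 h/day × 51 days = 102 h
Energy = 1.224 kW × 102 h = 124.848 kWh
Tier 1 (0–50 kWh): 50 × $0.12 = $6
Tier 2 (50–100 kWh): 50 × $0.14 = $7
Above 100 kWh: 24.848 × $0.19 = $4.72112
Bill = $17.72

$17.72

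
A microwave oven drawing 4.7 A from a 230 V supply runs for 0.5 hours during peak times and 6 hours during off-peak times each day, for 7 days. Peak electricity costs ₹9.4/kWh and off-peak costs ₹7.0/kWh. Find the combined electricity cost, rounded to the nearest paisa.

Power = 4.7 A × 230 V = 1081 W = 1.081 kW
Peak energy = 1.081 kW × 0.5 h × 7 = 3.7835 kWh
Off-peak energy = 1.081 kW × 6 h × 7 = 45.402 kWh
Cost = 3.7835 × ₹9.4 + 45.402 × ₹7.0 = ₹35.5649 + ₹317.814 = ₹353.38

₹353.38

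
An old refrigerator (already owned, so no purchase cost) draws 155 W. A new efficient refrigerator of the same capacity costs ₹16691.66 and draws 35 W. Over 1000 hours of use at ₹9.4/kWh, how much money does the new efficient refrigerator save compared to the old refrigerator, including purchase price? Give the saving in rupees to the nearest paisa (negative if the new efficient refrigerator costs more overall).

-₹15563.66

old refrigerator: ₹0.00 + (155/1000) kW × 1000 h × ₹9.4 = ₹0.00 + ₹1457 = ₹1457
new efficient refrigerator: ₹16691.66 + (35/1000) kW × 1000 h × ₹9.4 = ₹16691.66 + ₹329 = ₹17020.66
Saving = ₹1457 − ₹17020.66 = −₹15563.66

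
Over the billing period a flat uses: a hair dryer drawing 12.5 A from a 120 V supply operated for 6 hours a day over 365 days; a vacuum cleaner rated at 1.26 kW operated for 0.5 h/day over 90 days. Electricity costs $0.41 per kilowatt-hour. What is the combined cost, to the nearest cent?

$1370.10

hair dryer: Power = 12.5 A × 120 V = 1500 W = 1.5 kW
hair dryer: Runtime = 6 h/day × 365 days = 2190 h
hair dryer: 1.5 kW × 2190 h = 3285 kWh
vacuum cleaner: Runtime = 0.5 h/day × 90 days = 45 h
vacuum cleaner: 1.26 kW × 45 h = 56.7 kWh
Total energy = 3341.7 kWh
Cost = 3341.7 × $0.41 = $1370.10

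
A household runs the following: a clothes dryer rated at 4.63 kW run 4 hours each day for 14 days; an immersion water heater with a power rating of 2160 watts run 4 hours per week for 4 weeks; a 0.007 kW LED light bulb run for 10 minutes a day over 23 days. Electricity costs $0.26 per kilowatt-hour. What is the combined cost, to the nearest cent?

clothes dryer: Runtime = 4 h/day × 14 days = 56 h
clothes dryer: 4.63 kW × 56 h = 259.28 kWh
immersion water heater: Runtime = 4 h/week × 4 weeks = 16 h
immersion water heater: 2.16 kW × 16 h = 34.56 kWh
LED light bulb: Runtime = 10 min × 23 = 230 min = 3.833333… h
LED light bulb: 0.007 kW × 3.833333… h = 0.026833… kWh
Total energy = 293.866833… kWh
Cost = 293.866833… × $0.26 = $76.41

$76.41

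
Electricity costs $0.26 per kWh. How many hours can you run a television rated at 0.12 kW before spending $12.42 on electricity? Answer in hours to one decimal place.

Energy available = $12.42 ÷ $0.26/kWh = 47.7692 kWh
Hours = 47.7692 kWh ÷ 0.12 kW = 398.1 h

398.1 h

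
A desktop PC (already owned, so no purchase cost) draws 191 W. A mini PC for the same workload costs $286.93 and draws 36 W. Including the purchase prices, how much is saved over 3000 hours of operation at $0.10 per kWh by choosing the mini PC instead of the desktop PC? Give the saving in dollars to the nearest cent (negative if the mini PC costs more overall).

-$240.43

desktop PC: $0.00 + (191/1000) kW × 3000 h × $0.10 = $0.00 + $57.3 = $57.3
mini PC: $286.93 + (36/1000) kW × 3000 h × $0.10 = $286.93 + $10.8 = $297.73
Saving = $57.3 − $297.73 = −$240.43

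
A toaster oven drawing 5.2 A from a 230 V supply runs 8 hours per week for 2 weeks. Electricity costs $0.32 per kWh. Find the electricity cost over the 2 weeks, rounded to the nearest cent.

$6.12

Power = 5.2 A × 230 V = 1196 W = 1.196 kW
Runtime = 8 h/week × 2 weeks = 16 h
Energy = 1.196 kW × 16 h = 19.136 kWh
Cost = 19.136 kWh × $0.32/kWh = $6.12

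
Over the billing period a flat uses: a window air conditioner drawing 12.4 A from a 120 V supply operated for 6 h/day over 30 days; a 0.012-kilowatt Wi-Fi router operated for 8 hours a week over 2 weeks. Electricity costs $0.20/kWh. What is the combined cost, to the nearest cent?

window air conditioner: Power = 12.4 A × 120 V = 1488 W = 1.488 kW
window air conditioner: Runtime = 6 h/day × 30 days = 180 h
window air conditioner: 1.488 kW × 180 h = 267.84 kWh
Wi-Fi router: Runtime = 8 h/week × 2 weeks = 16 h
Wi-Fi router: 0.012 kW × 16 h = 0.192 kWh
Total energy = 268.032 kWh
Cost = 268.032 × $0.20 = $53.61

$53.61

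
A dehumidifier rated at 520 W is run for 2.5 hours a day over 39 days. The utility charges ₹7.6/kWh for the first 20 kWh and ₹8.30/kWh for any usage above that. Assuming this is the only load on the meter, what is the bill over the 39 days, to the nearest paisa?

Runtime = 2.5 h/day × 39 days = 97.5 h
Energy = 0.52 kW × 97.5 h = 50.7 kWh
Tier 1 (0–20 kWh): 20 × ₹7.6 = ₹152
Above 20 kWh: 30.7 × ₹8.30 = ₹254.81
Bill = ₹406.81

₹406.81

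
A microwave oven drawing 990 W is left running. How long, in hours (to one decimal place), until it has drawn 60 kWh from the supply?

Hours = 60 kWh ÷ 0.99 kW = 60.6 h

60.6 h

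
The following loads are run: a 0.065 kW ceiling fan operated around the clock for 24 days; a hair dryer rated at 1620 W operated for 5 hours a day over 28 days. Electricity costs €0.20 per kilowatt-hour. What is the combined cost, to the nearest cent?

€52.85

ceiling fan: Runtime = 24 h × 24 = 576 h
ceiling fan: 0.065 kW × 576 h = 37.44 kWh
hair dryer: Runtime = 5 h/day × 28 days = 140 h
hair dryer: 1.62 kW × 140 h = 226.8 kWh
Total energy = 264.24 kWh
Cost = 264.24 × €0.20 = €52.85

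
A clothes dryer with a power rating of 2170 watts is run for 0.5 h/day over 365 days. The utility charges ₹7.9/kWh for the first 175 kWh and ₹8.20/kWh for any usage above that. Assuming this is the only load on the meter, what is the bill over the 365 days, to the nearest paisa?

₹3194.91

Runtime = 0.5 h/day × 365 days = 182.5 h
Energy = 2.17 kW × 182.5 h = 396.025 kWh
Tier 1 (0–175 kWh): 175 × ₹7.9 = ₹1382.5
Above 175 kWh: 221.025 × ₹8.20 = ₹1812.405
Bill = ₹3194.91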